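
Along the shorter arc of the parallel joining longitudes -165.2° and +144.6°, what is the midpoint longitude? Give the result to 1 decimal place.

Signed shortest Δλ from -165.2° to +144.6° is -50.2°.
Midpoint longitude = -165.2° + (-50.2°)/2 = -165.2° − 25.1° = -190.3°.
Normalise into (−180°, 180°]: +169.7°.
(The naïve average (-165.2 + +144.6)/2 = -10.3° is on the wrong side of the globe.)

+169.7°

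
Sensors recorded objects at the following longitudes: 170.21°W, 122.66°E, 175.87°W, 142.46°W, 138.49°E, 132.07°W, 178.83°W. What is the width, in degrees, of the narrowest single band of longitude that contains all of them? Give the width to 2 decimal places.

Sort the longitudes: -178.83°, -175.87°, -170.21°, -142.46°, -132.07°, +122.66°, +138.49°.
Eastward gaps between consecutive values (wrapping around): 2.96°, 5.66°, 27.75°, 10.39°, 254.73°, 15.83°, 42.68°.
Largest gap = 254.73° ⇒ minimal covering band is its complement: 360° − 254.73° = 105.27°.
Band runs from +122.66° eastward to -132.07°, crossing the antimeridian.

105.27°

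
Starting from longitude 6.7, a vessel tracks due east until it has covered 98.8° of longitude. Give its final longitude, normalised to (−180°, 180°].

+105.5°

Start at +6.7°; shift +98.8° → +105.5°.
+105.5° already lies in (−180°, 180°].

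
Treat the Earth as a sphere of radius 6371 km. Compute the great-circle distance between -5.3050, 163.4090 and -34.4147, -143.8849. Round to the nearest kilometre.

6298 km

Δλ = -143.8849 − 163.4090 = -307.2939°; wrapped into (−180°, 180°]: 52.7061°.
Δφ = -34.4147 − -5.3050 = -29.1097°.
a = sin²(Δφ/2) + cos φ₁ · cos φ₂ · sin²(Δλ/2) = 0.225017.
c = 2·atan2(√a, √(1−a)) = 0.98847 rad → d = 6371·c ≈ 6297.56 km.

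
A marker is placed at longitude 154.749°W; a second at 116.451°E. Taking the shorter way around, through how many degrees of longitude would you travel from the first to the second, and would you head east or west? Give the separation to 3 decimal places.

Raw difference: 116.451 − -154.749 = 271.2°.
Normalise into (−180°, 180°]: 271.2° − 360° = -88.8°.
Negative ⇒ the second point lies to the west; separation 88.800°.

88.800° west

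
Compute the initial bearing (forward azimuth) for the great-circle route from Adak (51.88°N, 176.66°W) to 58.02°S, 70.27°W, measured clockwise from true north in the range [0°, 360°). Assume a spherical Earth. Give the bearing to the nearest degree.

129°

Δλ = -70.27 − -176.66 = 106.39°.
θ = atan2( sin Δλ · cos φ₂ , cos φ₁ · sin φ₂ − sin φ₁ · cos φ₂ · cos Δλ )
  = atan2(0.50810, -0.40605) = 128.630° → normalised to [0°, 360°): 128.630°.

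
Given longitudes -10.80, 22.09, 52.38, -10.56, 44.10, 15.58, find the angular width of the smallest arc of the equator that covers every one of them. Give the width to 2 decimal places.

63.18°

Sort the longitudes: -10.80°, -10.56°, +15.58°, +22.09°, +44.10°, +52.38°.
Eastward gaps between consecutive values (wrapping around): 0.24°, 26.14°, 6.51°, 22.01°, 8.28°, 296.82°.
Largest gap = 296.82° ⇒ minimal covering band is its complement: 360° − 296.82° = 63.18°.
Band runs from -10.80° eastward to +52.38°.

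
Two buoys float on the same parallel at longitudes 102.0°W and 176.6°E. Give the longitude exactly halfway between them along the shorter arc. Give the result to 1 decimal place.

Signed shortest Δλ from -102.0° to +176.6° is -81.4°.
Midpoint longitude = -102.0° + (-81.4°)/2 = -102.0° − 40.7° = -142.7°.
(The naïve average (-102.0 + +176.6)/2 = 37.3° is on the wrong side of the globe.)

142.7°W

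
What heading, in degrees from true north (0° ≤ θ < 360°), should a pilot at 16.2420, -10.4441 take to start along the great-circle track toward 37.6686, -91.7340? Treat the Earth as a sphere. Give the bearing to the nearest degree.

Δλ = -91.7340 − -10.4441 = -81.2899°.
θ = atan2( sin Δλ · cos φ₂ , cos φ₁ · sin φ₂ − sin φ₁ · cos φ₂ · cos Δλ )
  = atan2(-0.78243, 0.55318) = -54.740° → normalised to [0°, 360°): 305.260°.

305°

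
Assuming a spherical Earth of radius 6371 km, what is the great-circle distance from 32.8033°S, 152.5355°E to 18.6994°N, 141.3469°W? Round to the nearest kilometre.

9057 km

Δλ = -141.3469 − 152.5355 = -293.8824°; wrapped into (−180°, 180°]: 66.1176°.
Δφ = 18.6994 − -32.8033 = 51.5027°.
a = sin²(Δφ/2) + cos φ₁ · cos φ₂ · sin²(Δλ/2) = 0.425676.
c = 2·atan2(√a, √(1−a)) = 1.42160 rad → d = 6371·c ≈ 9056.99 km.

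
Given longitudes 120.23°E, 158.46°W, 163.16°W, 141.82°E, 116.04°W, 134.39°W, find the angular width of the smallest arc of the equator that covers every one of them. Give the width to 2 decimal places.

123.73°

Sort the longitudes: -163.16°, -158.46°, -134.39°, -116.04°, +120.23°, +141.82°.
Eastward gaps between consecutive values (wrapping around): 4.70°, 24.07°, 18.35°, 236.27°, 21.59°, 55.02°.
Largest gap = 236.27° ⇒ minimal covering band is its complement: 360° − 236.27° = 123.73°.
Band runs from +120.23° eastward to -116.04°, crossing the antimeridian.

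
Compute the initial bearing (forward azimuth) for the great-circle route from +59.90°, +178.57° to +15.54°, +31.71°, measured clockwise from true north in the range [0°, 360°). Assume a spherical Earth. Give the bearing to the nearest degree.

328°

Δλ = 31.71 − 178.57 = -146.86°.
θ = atan2( sin Δλ · cos φ₂ , cos φ₁ · sin φ₂ − sin φ₁ · cos φ₂ · cos Δλ )
  = atan2(-0.52670, 0.83230) = -32.327° → normalised to [0°, 360°): 327.673°.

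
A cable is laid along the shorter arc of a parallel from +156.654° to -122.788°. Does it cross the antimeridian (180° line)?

Naïve |-122.788 − 156.654| = 279.442° > 180°, so the shorter arc goes the other way round — across 180°.
Signed shortest Δλ = ((-122.788 − 156.654 + 180) mod 360) − 180 = 80.558°.
Going east by 80.558° from +156.654° passes through 180° before reaching -122.788°.

Yes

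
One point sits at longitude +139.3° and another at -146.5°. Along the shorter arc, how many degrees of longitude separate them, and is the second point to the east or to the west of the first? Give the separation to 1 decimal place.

74.2° east

Raw difference: -146.5 − 139.3 = -285.8°.
Normalise into (−180°, 180°]: -285.8° + 360° = 74.2°.
Positive ⇒ the second point lies to the east; separation 74.2°.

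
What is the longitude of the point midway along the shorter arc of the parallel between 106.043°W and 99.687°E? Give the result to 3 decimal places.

176.822°E

Signed shortest Δλ from -106.043° to +99.687° is -154.270°.
Midpoint longitude = -106.043° + (-154.270°)/2 = -106.043° − 77.135° = -183.178°.
Normalise into (−180°, 180°]: +176.822°.
(The naïve average (-106.043 + +99.687)/2 = -3.178° is on the wrong side of the globe.)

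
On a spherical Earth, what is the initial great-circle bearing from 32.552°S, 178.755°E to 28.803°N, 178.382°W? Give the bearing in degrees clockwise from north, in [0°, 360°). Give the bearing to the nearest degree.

3°

Δλ = -178.382 − 178.755 = -357.137°; wrapped into (−180°, 180°]: 2.863°.
θ = atan2( sin Δλ · cos φ₂ , cos φ₁ · sin φ₂ − sin φ₁ · cos φ₂ · cos Δλ )
  = atan2(0.04377, 0.87702) = 2.857° → normalised to [0°, 360°): 2.857°.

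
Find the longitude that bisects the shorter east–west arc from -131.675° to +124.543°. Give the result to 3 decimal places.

+176.434°

Signed shortest Δλ from -131.675° to +124.543° is -103.782°.
Midpoint longitude = -131.675° + (-103.782°)/2 = -131.675° − 51.891° = -183.566°.
Normalise into (−180°, 180°]: +176.434°.
(The naïve average (-131.675 + +124.543)/2 = -3.566° is on the wrong side of the globe.)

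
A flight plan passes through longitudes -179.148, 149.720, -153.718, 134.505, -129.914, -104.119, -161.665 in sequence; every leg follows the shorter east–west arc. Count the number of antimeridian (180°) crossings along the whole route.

4

Leg 1: -179.148° → +149.720°, shortest Δλ = -31.132° (west) — crosses 180°.
Leg 2: +149.720° → -153.718°, shortest Δλ = 56.562° (east) — crosses 180°.
Leg 3: -153.718° → +134.505°, shortest Δλ = -71.777° (west) — crosses 180°.
Leg 4: +134.505° → -129.914°, shortest Δλ = 95.581° (east) — crosses 180°.
Leg 5: -129.914° → -104.119°, shortest Δλ = 25.795° (east) — does not cross 180°.
Leg 6: -104.119° → -161.665°, shortest Δλ = -57.546° (west) — does not cross 180°.
Total crossings: 4.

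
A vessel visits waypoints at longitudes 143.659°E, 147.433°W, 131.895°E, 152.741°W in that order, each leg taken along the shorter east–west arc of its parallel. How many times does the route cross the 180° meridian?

3

Leg 1: +143.659° → -147.433°, shortest Δλ = 68.908° (east) — crosses 180°.
Leg 2: -147.433° → +131.895°, shortest Δλ = -80.672° (west) — crosses 180°.
Leg 3: +131.895° → -152.741°, shortest Δλ = 75.364° (east) — crosses 180°.
Total crossings: 3.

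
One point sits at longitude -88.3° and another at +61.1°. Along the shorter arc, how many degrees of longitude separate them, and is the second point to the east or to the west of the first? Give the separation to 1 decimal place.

149.4° east

Raw difference: 61.1 − -88.3 = 149.4°.
Normalise into (−180°, 180°]: 149.4° stays 149.4°.
Positive ⇒ the second point lies to the east; separation 149.4°.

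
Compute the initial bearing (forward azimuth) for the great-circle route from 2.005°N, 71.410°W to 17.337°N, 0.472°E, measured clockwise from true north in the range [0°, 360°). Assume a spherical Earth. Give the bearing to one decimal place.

Δλ = 0.472 − -71.410 = 71.882°.
θ = atan2( sin Δλ · cos φ₂ , cos φ₁ · sin φ₂ − sin φ₁ · cos φ₂ · cos Δλ )
  = atan2(0.90724, 0.28742) = 72.421° → normalised to [0°, 360°): 72.421°.

72.4°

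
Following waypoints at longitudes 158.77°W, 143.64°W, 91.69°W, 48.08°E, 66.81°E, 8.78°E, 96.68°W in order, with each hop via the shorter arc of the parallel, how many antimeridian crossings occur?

Leg 1: -158.77° → -143.64°, shortest Δλ = 15.13° (east) — does not cross 180°.
Leg 2: -143.64° → -91.69°, shortest Δλ = 51.95° (east) — does not cross 180°.
Leg 3: -91.69° → +48.08°, shortest Δλ = 139.77° (east) — does not cross 180°.
Leg 4: +48.08° → +66.81°, shortest Δλ = 18.73° (east) — does not cross 180°.
Leg 5: +66.81° → +8.78°, shortest Δλ = -58.03° (west) — does not cross 180°.
Leg 6: +8.78° → -96.68°, shortest Δλ = -105.46° (west) — does not cross 180°.
Total crossings: 0.

0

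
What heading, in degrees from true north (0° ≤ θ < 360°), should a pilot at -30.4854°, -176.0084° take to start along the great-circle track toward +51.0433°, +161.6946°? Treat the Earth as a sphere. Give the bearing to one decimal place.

Δλ = 161.6946 − -176.0084 = 337.7030°; wrapped into (−180°, 180°]: -22.2970°.
θ = atan2( sin Δλ · cos φ₂ , cos φ₁ · sin φ₂ − sin φ₁ · cos φ₂ · cos Δλ )
  = atan2(-0.23855, 0.96524) = -13.882° → normalised to [0°, 360°): 346.118°.

346.1°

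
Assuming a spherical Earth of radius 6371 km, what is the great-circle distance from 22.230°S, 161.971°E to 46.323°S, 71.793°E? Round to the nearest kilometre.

8255 km

Δλ = 71.793 − 161.971 = -90.178°.
Δφ = -46.323 − -22.230 = -24.093°.
a = sin²(Δφ/2) + cos φ₁ · cos φ₂ · sin²(Δλ/2) = 0.364182.
c = 2·atan2(√a, √(1−a)) = 1.29570 rad → d = 6371·c ≈ 8254.93 km.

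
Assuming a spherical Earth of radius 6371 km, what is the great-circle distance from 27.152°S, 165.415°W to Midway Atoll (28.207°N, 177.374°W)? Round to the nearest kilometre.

Δλ = -177.374 − -165.415 = -11.959°.
Δφ = 28.207 − -27.152 = 55.359°.
a = sin²(Δφ/2) + cos φ₁ · cos φ₂ · sin²(Δλ/2) = 0.224293.
c = 2·atan2(√a, √(1−a)) = 0.98674 rad → d = 6371·c ≈ 6286.51 km.

6287 km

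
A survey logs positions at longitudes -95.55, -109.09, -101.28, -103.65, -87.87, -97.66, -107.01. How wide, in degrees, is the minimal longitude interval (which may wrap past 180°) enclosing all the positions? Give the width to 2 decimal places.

21.22°

Sort the longitudes: -109.09°, -107.01°, -103.65°, -101.28°, -97.66°, -95.55°, -87.87°.
Eastward gaps between consecutive values (wrapping around): 2.08°, 3.36°, 2.37°, 3.62°, 2.11°, 7.68°, 338.78°.
Largest gap = 338.78° ⇒ minimal covering band is its complement: 360° − 338.78° = 21.22°.
Band runs from -109.09° eastward to -87.87°.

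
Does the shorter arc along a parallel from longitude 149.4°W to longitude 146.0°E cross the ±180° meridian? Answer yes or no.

Naïve |146.0 − -149.4| = 295.4° > 180°, so the shorter arc goes the other way round — across 180°.
Signed shortest Δλ = ((146.0 − -149.4 + 180) mod 360) − 180 = -64.6°.
Going west by 64.6° from -149.4° passes through 180° before reaching +146.0°.

Yes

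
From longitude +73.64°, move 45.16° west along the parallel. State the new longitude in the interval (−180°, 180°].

Start at +73.64°; shift −45.16° → +28.48°.
+28.48° already lies in (−180°, 180°].

+28.48°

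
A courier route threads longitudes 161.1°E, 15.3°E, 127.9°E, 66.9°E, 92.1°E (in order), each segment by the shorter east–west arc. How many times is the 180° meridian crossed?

Leg 1: +161.1° → +15.3°, shortest Δλ = -145.8° (west) — does not cross 180°.
Leg 2: +15.3° → +127.9°, shortest Δλ = 112.6° (east) — does not cross 180°.
Leg 3: +127.9° → +66.9°, shortest Δλ = -61.0° (west) — does not cross 180°.
Leg 4: +66.9° → +92.1°, shortest Δλ = 25.2° (east) — does not cross 180°.
Total crossings: 0.

0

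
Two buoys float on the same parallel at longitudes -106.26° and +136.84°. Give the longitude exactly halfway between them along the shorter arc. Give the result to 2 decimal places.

-164.71°

Signed shortest Δλ from -106.26° to +136.84° is -116.90°.
Midpoint longitude = -106.26° + (-116.90°)/2 = -106.26° − 58.45° = -164.71°.
(The naïve average (-106.26 + +136.84)/2 = 15.29° is on the wrong side of the globe.)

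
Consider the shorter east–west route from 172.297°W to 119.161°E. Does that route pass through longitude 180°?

Yes

Naïve |119.161 − -172.297| = 291.458° > 180°, so the shorter arc goes the other way round — across 180°.
Signed shortest Δλ = ((119.161 − -172.297 + 180) mod 360) − 180 = -68.542°.
Going west by 68.542° from -172.297° passes through 180° before reaching +119.161°.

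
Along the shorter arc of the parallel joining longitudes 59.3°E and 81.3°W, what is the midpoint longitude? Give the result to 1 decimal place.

Signed shortest Δλ from +59.3° to -81.3° is -140.6°.
Midpoint longitude = +59.3° + (-140.6°)/2 = +59.3° − 70.3° = -11.0°.

11.0°W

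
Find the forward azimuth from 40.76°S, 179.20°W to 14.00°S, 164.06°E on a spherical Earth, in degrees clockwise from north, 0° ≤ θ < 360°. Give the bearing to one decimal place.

Δλ = 164.06 − -179.20 = 343.26°; wrapped into (−180°, 180°]: -16.74°.
θ = atan2( sin Δλ · cos φ₂ , cos φ₁ · sin φ₂ − sin φ₁ · cos φ₂ · cos Δλ )
  = atan2(-0.27947, 0.42341) = -33.427° → normalised to [0°, 360°): 326.573°.

326.6°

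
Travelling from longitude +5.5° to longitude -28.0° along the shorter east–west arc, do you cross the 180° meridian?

Signed shortest Δλ = ((-28.0 − 5.5 + 180) mod 360) − 180 = -33.5°.
Going west by 33.5° from +5.5° reaches -28.0° without touching 180°.

No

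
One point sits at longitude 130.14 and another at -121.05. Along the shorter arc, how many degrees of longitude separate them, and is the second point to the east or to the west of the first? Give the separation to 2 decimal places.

108.81° east

Raw difference: -121.05 − 130.14 = -251.19°.
Normalise into (−180°, 180°]: -251.19° + 360° = 108.81°.
Positive ⇒ the second point lies to the east; separation 108.81°.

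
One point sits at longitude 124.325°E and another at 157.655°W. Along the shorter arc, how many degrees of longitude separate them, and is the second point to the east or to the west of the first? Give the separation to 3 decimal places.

Raw difference: -157.655 − 124.325 = -281.98°.
Normalise into (−180°, 180°]: -281.98° + 360° = 78.02°.
Positive ⇒ the second point lies to the east; separation 78.020°.

78.020° east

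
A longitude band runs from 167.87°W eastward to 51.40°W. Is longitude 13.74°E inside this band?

No

Band width going east from -167.87° to -51.40°: ((-51.40 − -167.87) mod 360) = 116.47°.
Offset of +13.74° east of the west edge: ((13.74 − -167.87) mod 360) = 181.61°.
181.61° > 116.47° ⇒ outside.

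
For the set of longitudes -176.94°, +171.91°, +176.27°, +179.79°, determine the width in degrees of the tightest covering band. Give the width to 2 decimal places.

11.15°

Sort the longitudes: -176.94°, +171.91°, +176.27°, +179.79°.
Eastward gaps between consecutive values (wrapping around): 348.85°, 4.36°, 3.52°, 3.27°.
Largest gap = 348.85° ⇒ minimal covering band is its complement: 360° − 348.85° = 11.15°.
Band runs from +171.91° eastward to -176.94°, crossing the antimeridian.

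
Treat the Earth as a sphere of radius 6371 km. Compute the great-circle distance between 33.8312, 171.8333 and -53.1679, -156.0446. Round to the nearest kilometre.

Δλ = -156.0446 − 171.8333 = -327.8779°; wrapped into (−180°, 180°]: 32.1221°.
Δφ = -53.1679 − 33.8312 = -86.9991°.
a = sin²(Δφ/2) + cos φ₁ · cos φ₂ · sin²(Δλ/2) = 0.511940.
c = 2·atan2(√a, √(1−a)) = 1.59468 rad → d = 6371·c ≈ 10159.69 km.

10160 km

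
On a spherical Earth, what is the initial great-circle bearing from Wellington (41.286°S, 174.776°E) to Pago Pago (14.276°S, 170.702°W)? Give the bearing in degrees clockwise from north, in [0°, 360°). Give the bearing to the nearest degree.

Δλ = -170.702 − 174.776 = -345.478°; wrapped into (−180°, 180°]: 14.522°.
θ = atan2( sin Δλ · cos φ₂ , cos φ₁ · sin φ₂ − sin φ₁ · cos φ₂ · cos Δλ )
  = atan2(0.24301, 0.43372) = 29.262° → normalised to [0°, 360°): 29.262°.

29°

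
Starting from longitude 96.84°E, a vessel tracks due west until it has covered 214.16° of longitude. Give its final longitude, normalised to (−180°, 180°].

Start at +96.84°; shift −214.16° → -117.32°.
-117.32° already lies in (−180°, 180°].

117.32°W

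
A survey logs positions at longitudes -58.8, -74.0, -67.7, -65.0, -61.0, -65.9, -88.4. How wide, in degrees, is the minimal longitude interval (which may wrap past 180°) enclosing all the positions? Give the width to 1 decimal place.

29.6°

Sort the longitudes: -88.4°, -74.0°, -67.7°, -65.9°, -65.0°, -61.0°, -58.8°.
Eastward gaps between consecutive values (wrapping around): 14.4°, 6.3°, 1.8°, 0.9°, 4.0°, 2.2°, 330.4°.
Largest gap = 330.4° ⇒ minimal covering band is its complement: 360° − 330.4° = 29.6°.
Band runs from -88.4° eastward to -58.8°.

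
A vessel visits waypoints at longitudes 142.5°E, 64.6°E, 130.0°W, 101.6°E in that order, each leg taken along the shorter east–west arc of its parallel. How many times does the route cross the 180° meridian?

2

Leg 1: +142.5° → +64.6°, shortest Δλ = -77.9° (west) — does not cross 180°.
Leg 2: +64.6° → -130.0°, shortest Δλ = 165.4° (east) — crosses 180°.
Leg 3: -130.0° → +101.6°, shortest Δλ = -128.4° (west) — crosses 180°.
Total crossings: 2.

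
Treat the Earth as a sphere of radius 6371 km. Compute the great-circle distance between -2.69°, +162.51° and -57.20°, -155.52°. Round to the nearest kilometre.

Δλ = -155.52 − 162.51 = -318.03°; wrapped into (−180°, 180°]: 41.97°.
Δφ = -57.20 − -2.69 = -54.51°.
a = sin²(Δφ/2) + cos φ₁ · cos φ₂ · sin²(Δλ/2) = 0.279118.
c = 2·atan2(√a, √(1−a)) = 1.11323 rad → d = 6371·c ≈ 7092.41 km.

7092 km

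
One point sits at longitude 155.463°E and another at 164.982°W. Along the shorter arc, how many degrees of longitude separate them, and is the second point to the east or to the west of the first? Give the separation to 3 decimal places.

39.555° east

Raw difference: -164.982 − 155.463 = -320.445°.
Normalise into (−180°, 180°]: -320.445° + 360° = 39.555°.
Positive ⇒ the second point lies to the east; separation 39.555°.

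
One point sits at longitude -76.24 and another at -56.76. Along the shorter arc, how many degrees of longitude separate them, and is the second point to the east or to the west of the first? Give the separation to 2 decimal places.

Raw difference: -56.76 − -76.24 = 19.48°.
Normalise into (−180°, 180°]: 19.48° stays 19.48°.
Positive ⇒ the second point lies to the east; separation 19.48°.

19.48° east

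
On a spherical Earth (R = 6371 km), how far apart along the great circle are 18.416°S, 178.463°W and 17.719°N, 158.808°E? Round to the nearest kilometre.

4724 km

Δλ = 158.808 − -178.463 = 337.271°; wrapped into (−180°, 180°]: -22.729°.
Δφ = 17.719 − -18.416 = 36.135°.
a = sin²(Δφ/2) + cos φ₁ · cos φ₂ · sin²(Δλ/2) = 0.131278.
c = 2·atan2(√a, √(1−a)) = 0.74152 rad → d = 6371·c ≈ 4724.20 km.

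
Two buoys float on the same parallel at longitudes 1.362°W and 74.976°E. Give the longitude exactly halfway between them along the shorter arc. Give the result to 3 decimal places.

36.807°E

Signed shortest Δλ from -1.362° to +74.976° is +76.338°.
Midpoint longitude = -1.362° + (+76.338°)/2 = -1.362° + 38.169° = +36.807°.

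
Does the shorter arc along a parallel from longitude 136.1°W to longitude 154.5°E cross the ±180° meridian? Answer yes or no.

Naïve |154.5 − -136.1| = 290.6° > 180°, so the shorter arc goes the other way round — across 180°.
Signed shortest Δλ = ((154.5 − -136.1 + 180) mod 360) − 180 = -69.4°.
Going west by 69.4° from -136.1° passes through 180° before reaching +154.5°.

Yes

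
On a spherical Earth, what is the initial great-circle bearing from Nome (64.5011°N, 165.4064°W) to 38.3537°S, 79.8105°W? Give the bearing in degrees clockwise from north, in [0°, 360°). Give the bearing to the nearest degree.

Δλ = -79.8105 − -165.4064 = 85.5959°.
θ = atan2( sin Δλ · cos φ₂ , cos φ₁ · sin φ₂ − sin φ₁ · cos φ₂ · cos Δλ )
  = atan2(0.78188, -0.32148) = 112.351° → normalised to [0°, 360°): 112.351°.

112°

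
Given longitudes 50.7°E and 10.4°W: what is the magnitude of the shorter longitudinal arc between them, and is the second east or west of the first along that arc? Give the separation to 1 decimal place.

61.1° west

Raw difference: -10.4 − 50.7 = -61.1°.
Normalise into (−180°, 180°]: -61.1° stays -61.1°.
Negative ⇒ the second point lies to the west; separation 61.1°.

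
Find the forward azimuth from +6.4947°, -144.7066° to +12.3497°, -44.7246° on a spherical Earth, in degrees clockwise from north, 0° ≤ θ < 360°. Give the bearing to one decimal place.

76.5°

Δλ = -44.7246 − -144.7066 = 99.9820°.
θ = atan2( sin Δλ · cos φ₂ , cos φ₁ · sin φ₂ − sin φ₁ · cos φ₂ · cos Δλ )
  = atan2(0.96207, 0.23166) = 76.461° → normalised to [0°, 360°): 76.461°.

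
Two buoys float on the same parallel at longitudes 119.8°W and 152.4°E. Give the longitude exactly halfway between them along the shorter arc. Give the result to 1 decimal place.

Signed shortest Δλ from -119.8° to +152.4° is -87.8°.
Midpoint longitude = -119.8° + (-87.8°)/2 = -119.8° − 43.9° = -163.7°.
(The naïve average (-119.8 + +152.4)/2 = 16.3° is on the wrong side of the globe.)

163.7°W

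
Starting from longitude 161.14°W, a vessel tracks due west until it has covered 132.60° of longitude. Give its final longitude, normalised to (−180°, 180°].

66.26°E

Start at -161.14°; shift −132.60° → -293.74°.
-293.74° lies outside (−180°, 180°]; add 360° → +66.26°.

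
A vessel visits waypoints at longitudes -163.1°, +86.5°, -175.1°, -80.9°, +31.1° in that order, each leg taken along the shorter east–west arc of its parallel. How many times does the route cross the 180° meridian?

Leg 1: -163.1° → +86.5°, shortest Δλ = -110.4° (west) — crosses 180°.
Leg 2: +86.5° → -175.1°, shortest Δλ = 98.4° (east) — crosses 180°.
Leg 3: -175.1° → -80.9°, shortest Δλ = 94.2° (east) — does not cross 180°.
Leg 4: -80.9° → +31.1°, shortest Δλ = 112.0° (east) — does not cross 180°.
Total crossings: 2.

2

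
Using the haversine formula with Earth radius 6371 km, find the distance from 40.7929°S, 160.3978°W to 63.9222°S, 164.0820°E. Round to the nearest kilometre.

3441 km

Δλ = 164.0820 − -160.3978 = 324.4798°; wrapped into (−180°, 180°]: -35.5202°.
Δφ = -63.9222 − -40.7929 = -23.1293°.
a = sin²(Δφ/2) + cos φ₁ · cos φ₂ · sin²(Δλ/2) = 0.071155.
c = 2·atan2(√a, √(1−a)) = 0.54004 rad → d = 6371·c ≈ 3440.58 km.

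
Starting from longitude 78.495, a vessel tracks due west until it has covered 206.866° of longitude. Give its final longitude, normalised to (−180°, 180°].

-128.371°

Start at +78.495°; shift −206.866° → -128.371°.
-128.371° already lies in (−180°, 180°].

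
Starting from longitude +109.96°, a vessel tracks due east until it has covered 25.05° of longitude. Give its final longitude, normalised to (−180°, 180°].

+135.01°

Start at +109.96°; shift +25.05° → +135.01°.
+135.01° already lies in (−180°, 180°].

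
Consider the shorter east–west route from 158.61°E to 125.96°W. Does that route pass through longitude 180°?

Naïve |-125.96 − 158.61| = 284.57° > 180°, so the shorter arc goes the other way round — across 180°.
Signed shortest Δλ = ((-125.96 − 158.61 + 180) mod 360) − 180 = 75.43°.
Going east by 75.43° from +158.61° passes through 180° before reaching -125.96°.

Yes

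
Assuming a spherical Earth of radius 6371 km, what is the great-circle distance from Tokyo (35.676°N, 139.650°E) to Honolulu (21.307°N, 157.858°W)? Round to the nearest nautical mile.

3353 nmi

Δλ = -157.858 − 139.650 = -297.508°; wrapped into (−180°, 180°]: 62.492°.
Δφ = 21.307 − 35.676 = -14.369°.
a = sin²(Δφ/2) + cos φ₁ · cos φ₂ · sin²(Δλ/2) = 0.219269.
c = 2·atan2(√a, √(1−a)) = 0.97465 rad → d = 6371·c ≈ 6209.47 km ≈ 3352.84 nmi.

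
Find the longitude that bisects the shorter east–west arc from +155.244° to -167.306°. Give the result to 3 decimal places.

Signed shortest Δλ from +155.244° to -167.306° is +37.450°.
Midpoint longitude = +155.244° + (+37.450°)/2 = +155.244° + 18.725° = +173.969°.
(The naïve average (+155.244 + -167.306)/2 = -6.031° is on the wrong side of the globe.)

+173.969°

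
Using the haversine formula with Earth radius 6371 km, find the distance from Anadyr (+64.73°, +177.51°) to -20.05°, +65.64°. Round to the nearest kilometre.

13049 km

Δλ = 65.64 − 177.51 = -111.87°.
Δφ = -20.05 − 64.73 = -84.78°.
a = sin²(Δφ/2) + cos φ₁ · cos φ₂ · sin²(Δλ/2) = 0.729705.
c = 2·atan2(√a, √(1−a)) = 2.04813 rad → d = 6371·c ≈ 13048.62 km.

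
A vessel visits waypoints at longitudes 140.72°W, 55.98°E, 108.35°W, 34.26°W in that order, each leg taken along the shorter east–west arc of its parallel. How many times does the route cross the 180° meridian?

1

Leg 1: -140.72° → +55.98°, shortest Δλ = -163.3° (west) — crosses 180°.
Leg 2: +55.98° → -108.35°, shortest Δλ = -164.33° (west) — does not cross 180°.
Leg 3: -108.35° → -34.26°, shortest Δλ = 74.09° (east) — does not cross 180°.
Total crossings: 1.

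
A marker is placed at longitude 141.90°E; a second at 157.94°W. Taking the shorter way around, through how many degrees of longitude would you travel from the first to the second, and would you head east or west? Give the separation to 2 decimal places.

60.16° east

Raw difference: -157.94 − 141.90 = -299.84°.
Normalise into (−180°, 180°]: -299.84° + 360° = 60.16°.
Positive ⇒ the second point lies to the east; separation 60.16°.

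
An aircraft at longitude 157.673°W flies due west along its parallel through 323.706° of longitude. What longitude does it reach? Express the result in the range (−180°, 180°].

121.379°W

Start at -157.673°; shift −323.706° → -481.379°.
-481.379° lies outside (−180°, 180°]; add 360° → -121.379°.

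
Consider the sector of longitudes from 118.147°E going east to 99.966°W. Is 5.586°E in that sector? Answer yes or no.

No

Band width going east from +118.147° to -99.966°: ((-99.966 − 118.147) mod 360) = 141.887°.
Offset of +5.586° east of the west edge: ((5.586 − 118.147) mod 360) = 247.439°.
247.439° > 141.887° ⇒ outside.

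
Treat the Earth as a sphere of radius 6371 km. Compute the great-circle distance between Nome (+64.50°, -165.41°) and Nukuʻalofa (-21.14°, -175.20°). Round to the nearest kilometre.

9560 km

Δλ = -175.20 − -165.41 = -9.79°.
Δφ = -21.14 − 64.50 = -85.64°.
a = sin²(Δφ/2) + cos φ₁ · cos φ₂ · sin²(Δλ/2) = 0.464912.
c = 2·atan2(√a, √(1−a)) = 1.50056 rad → d = 6371·c ≈ 9560.09 km.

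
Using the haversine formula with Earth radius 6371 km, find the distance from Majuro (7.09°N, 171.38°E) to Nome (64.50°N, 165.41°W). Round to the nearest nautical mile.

Δλ = -165.41 − 171.38 = -336.79°; wrapped into (−180°, 180°]: 23.21°.
Δφ = 64.50 − 7.09 = 57.41°.
a = sin²(Δφ/2) + cos φ₁ · cos φ₂ · sin²(Δλ/2) = 0.247976.
c = 2·atan2(√a, √(1−a)) = 1.04252 rad → d = 6371·c ≈ 6641.88 km ≈ 3586.33 nmi.

3586 nmi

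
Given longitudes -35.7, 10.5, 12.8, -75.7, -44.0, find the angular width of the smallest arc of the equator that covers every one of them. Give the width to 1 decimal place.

Sort the longitudes: -75.7°, -44.0°, -35.7°, +10.5°, +12.8°.
Eastward gaps between consecutive values (wrapping around): 31.7°, 8.3°, 46.2°, 2.3°, 271.5°.
Largest gap = 271.5° ⇒ minimal covering band is its complement: 360° − 271.5° = 88.5°.
Band runs from -75.7° eastward to +12.8°.

88.5°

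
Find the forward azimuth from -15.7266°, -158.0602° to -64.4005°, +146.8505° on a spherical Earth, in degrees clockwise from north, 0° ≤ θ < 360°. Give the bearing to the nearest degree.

Δλ = 146.8505 − -158.0602 = 304.9107°; wrapped into (−180°, 180°]: -55.0893°.
θ = atan2( sin Δλ · cos φ₂ , cos φ₁ · sin φ₂ − sin φ₁ · cos φ₂ · cos Δλ )
  = atan2(-0.35432, -0.80105) = -156.139° → normalised to [0°, 360°): 203.861°.

204°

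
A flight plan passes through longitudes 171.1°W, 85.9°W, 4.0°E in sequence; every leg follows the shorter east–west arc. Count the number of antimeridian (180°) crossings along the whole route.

Leg 1: -171.1° → -85.9°, shortest Δλ = 85.2° (east) — does not cross 180°.
Leg 2: -85.9° → +4.0°, shortest Δλ = 89.9° (east) — does not cross 180°.
Total crossings: 0.

0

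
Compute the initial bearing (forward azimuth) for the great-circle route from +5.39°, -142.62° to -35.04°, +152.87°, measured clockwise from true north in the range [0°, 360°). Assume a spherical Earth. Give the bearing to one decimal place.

Δλ = 152.87 − -142.62 = 295.49°; wrapped into (−180°, 180°]: -64.51°.
θ = atan2( sin Δλ · cos φ₂ , cos φ₁ · sin φ₂ − sin φ₁ · cos φ₂ · cos Δλ )
  = atan2(-0.73905, -0.60471) = -129.291° → normalised to [0°, 360°): 230.709°.

230.7°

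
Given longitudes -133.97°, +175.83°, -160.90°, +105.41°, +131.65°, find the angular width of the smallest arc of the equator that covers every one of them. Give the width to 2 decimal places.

Sort the longitudes: -160.90°, -133.97°, +105.41°, +131.65°, +175.83°.
Eastward gaps between consecutive values (wrapping around): 26.93°, 239.38°, 26.24°, 44.18°, 23.27°.
Largest gap = 239.38° ⇒ minimal covering band is its complement: 360° − 239.38° = 120.62°.
Band runs from +105.41° eastward to -133.97°, crossing the antimeridian.

120.62°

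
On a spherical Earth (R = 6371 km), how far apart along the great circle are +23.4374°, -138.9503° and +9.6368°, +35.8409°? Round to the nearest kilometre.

16294 km

Δλ = 35.8409 − -138.9503 = 174.7912°.
Δφ = 9.6368 − 23.4374 = -13.8006°.
a = sin²(Δφ/2) + cos φ₁ · cos φ₂ · sin²(Δλ/2) = 0.917115.
c = 2·atan2(√a, √(1−a)) = 2.55753 rad → d = 6371·c ≈ 16294.02 km.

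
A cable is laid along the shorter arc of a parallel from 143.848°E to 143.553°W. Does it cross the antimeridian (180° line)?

Naïve |-143.553 − 143.848| = 287.401° > 180°, so the shorter arc goes the other way round — across 180°.
Signed shortest Δλ = ((-143.553 − 143.848 + 180) mod 360) − 180 = 72.599°.
Going east by 72.599° from +143.848° passes through 180° before reaching -143.553°.

Yes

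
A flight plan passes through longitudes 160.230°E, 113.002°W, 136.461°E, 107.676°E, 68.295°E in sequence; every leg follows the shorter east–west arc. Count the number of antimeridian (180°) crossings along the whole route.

2

Leg 1: +160.230° → -113.002°, shortest Δλ = 86.768° (east) — crosses 180°.
Leg 2: -113.002° → +136.461°, shortest Δλ = -110.537° (west) — crosses 180°.
Leg 3: +136.461° → +107.676°, shortest Δλ = -28.785° (west) — does not cross 180°.
Leg 4: +107.676° → +68.295°, shortest Δλ = -39.381° (west) — does not cross 180°.
Total crossings: 2.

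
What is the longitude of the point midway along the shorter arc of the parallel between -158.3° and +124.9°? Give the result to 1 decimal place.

Signed shortest Δλ from -158.3° to +124.9° is -76.8°.
Midpoint longitude = -158.3° + (-76.8°)/2 = -158.3° − 38.4° = -196.7°.
Normalise into (−180°, 180°]: +163.3°.
(The naïve average (-158.3 + +124.9)/2 = -16.7° is on the wrong side of the globe.)

+163.3°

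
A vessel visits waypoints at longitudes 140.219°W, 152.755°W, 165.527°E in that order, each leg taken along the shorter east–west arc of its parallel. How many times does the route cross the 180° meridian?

Leg 1: -140.219° → -152.755°, shortest Δλ = -12.536° (west) — does not cross 180°.
Leg 2: -152.755° → +165.527°, shortest Δλ = -41.718° (west) — crosses 180°.
Total crossings: 1.

1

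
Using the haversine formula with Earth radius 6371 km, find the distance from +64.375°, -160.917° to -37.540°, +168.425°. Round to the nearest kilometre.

11646 km

Δλ = 168.425 − -160.917 = 329.342°; wrapped into (−180°, 180°]: -30.658°.
Δφ = -37.540 − 64.375 = -101.915°.
a = sin²(Δφ/2) + cos φ₁ · cos φ₂ · sin²(Δλ/2) = 0.627196.
c = 2·atan2(√a, √(1−a)) = 1.82802 rad → d = 6371·c ≈ 11646.29 km.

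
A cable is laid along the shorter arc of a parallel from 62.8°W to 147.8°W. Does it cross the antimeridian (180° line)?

Signed shortest Δλ = ((-147.8 − -62.8 + 180) mod 360) − 180 = -85.0°.
Going west by 85.0° from -62.8° reaches -147.8° without touching 180°.

No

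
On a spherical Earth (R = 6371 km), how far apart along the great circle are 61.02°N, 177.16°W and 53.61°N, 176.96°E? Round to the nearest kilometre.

896 km

Δλ = 176.96 − -177.16 = 354.12°; wrapped into (−180°, 180°]: -5.88°.
Δφ = 53.61 − 61.02 = -7.41°.
a = sin²(Δφ/2) + cos φ₁ · cos φ₂ · sin²(Δλ/2) = 0.004932.
c = 2·atan2(√a, √(1−a)) = 0.14057 rad → d = 6371·c ≈ 895.57 km.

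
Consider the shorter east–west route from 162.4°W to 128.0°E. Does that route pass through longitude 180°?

Yes

Naïve |128.0 − -162.4| = 290.4° > 180°, so the shorter arc goes the other way round — across 180°.
Signed shortest Δλ = ((128.0 − -162.4 + 180) mod 360) − 180 = -69.6°.
Going west by 69.6° from -162.4° passes through 180° before reaching +128.0°.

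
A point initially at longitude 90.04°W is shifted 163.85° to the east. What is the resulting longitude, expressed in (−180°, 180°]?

Start at -90.04°; shift +163.85° → +73.81°.
+73.81° already lies in (−180°, 180°].

73.81°E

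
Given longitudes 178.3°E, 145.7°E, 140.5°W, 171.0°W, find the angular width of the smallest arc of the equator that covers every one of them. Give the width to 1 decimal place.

73.8°

Sort the longitudes: -171.0°, -140.5°, +145.7°, +178.3°.
Eastward gaps between consecutive values (wrapping around): 30.5°, 286.2°, 32.6°, 10.7°.
Largest gap = 286.2° ⇒ minimal covering band is its complement: 360° − 286.2° = 73.8°.
Band runs from +145.7° eastward to -140.5°, crossing the antimeridian.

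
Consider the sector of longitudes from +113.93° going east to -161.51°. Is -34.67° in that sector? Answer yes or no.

No

Band width going east from +113.93° to -161.51°: ((-161.51 − 113.93) mod 360) = 84.56°.
Offset of -34.67° east of the west edge: ((-34.67 − 113.93) mod 360) = 211.40°.
211.40° > 84.56° ⇒ outside.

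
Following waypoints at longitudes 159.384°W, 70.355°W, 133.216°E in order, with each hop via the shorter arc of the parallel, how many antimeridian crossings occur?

1

Leg 1: -159.384° → -70.355°, shortest Δλ = 89.029° (east) — does not cross 180°.
Leg 2: -70.355° → +133.216°, shortest Δλ = -156.429° (west) — crosses 180°.
Total crossings: 1.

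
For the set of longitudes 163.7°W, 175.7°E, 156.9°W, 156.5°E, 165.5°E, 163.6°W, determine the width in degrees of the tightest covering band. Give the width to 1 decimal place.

46.6°

Sort the longitudes: -163.7°, -163.6°, -156.9°, +156.5°, +165.5°, +175.7°.
Eastward gaps between consecutive values (wrapping around): 0.1°, 6.7°, 313.4°, 9.0°, 10.2°, 20.6°.
Largest gap = 313.4° ⇒ minimal covering band is its complement: 360° − 313.4° = 46.6°.
Band runs from +156.5° eastward to -156.9°, crossing the antimeridian.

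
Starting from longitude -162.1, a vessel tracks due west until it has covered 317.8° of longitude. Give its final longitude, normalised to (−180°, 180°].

-119.9°

Start at -162.1°; shift −317.8° → -479.9°.
-479.9° lies outside (−180°, 180°]; add 360° → -119.9°.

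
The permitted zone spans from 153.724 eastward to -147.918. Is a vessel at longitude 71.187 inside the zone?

Band width going east from +153.724° to -147.918°: ((-147.918 − 153.724) mod 360) = 58.358°.
Offset of +71.187° east of the west edge: ((71.187 − 153.724) mod 360) = 277.463°.
277.463° > 58.358° ⇒ outside.

No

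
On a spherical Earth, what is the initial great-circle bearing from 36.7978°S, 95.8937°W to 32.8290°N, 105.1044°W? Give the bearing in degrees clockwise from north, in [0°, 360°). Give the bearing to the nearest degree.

352°

Δλ = -105.1044 − -95.8937 = -9.2107°.
θ = atan2( sin Δλ · cos φ₂ , cos φ₁ · sin φ₂ − sin φ₁ · cos φ₂ · cos Δλ )
  = atan2(-0.13450, 0.93096) = -8.221° → normalised to [0°, 360°): 351.779°.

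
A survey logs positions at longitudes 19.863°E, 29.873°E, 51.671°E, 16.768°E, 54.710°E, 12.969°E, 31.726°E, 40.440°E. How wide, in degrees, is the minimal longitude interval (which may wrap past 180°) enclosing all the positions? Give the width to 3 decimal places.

Sort the longitudes: +12.969°, +16.768°, +19.863°, +29.873°, +31.726°, +40.440°, +51.671°, +54.710°.
Eastward gaps between consecutive values (wrapping around): 3.799°, 3.095°, 10.010°, 1.853°, 8.714°, 11.231°, 3.039°, 318.259°.
Largest gap = 318.259° ⇒ minimal covering band is its complement: 360° − 318.259° = 41.741°.
Band runs from +12.969° eastward to +54.710°.

41.741°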